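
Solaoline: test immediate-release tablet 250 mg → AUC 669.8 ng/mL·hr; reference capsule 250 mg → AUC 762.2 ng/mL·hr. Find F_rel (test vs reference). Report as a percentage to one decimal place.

F_rel = 87.9%

F_rel = (AUC_test/D_test) / (AUC_ref/D_ref)
      = (669.8/250) / (762.2/250)
      = 2.6792 / 3.0488 = 0.8788 = 87.88%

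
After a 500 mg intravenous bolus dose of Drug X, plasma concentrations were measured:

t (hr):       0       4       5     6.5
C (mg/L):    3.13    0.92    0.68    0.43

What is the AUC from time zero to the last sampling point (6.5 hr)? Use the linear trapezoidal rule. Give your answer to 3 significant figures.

Trapezoidal AUC_0→6.5:
  [0→4]: (3.13+0.92)/2 × 4 = 8.1
  [4→5]: (0.92+0.68)/2 × 1 = 0.8
  [5→6.5]: (0.68+0.43)/2 × 1.5 = 0.8325
  Sum = 9.7325 mg/L·hr

AUC = 9.73 mg/L·hr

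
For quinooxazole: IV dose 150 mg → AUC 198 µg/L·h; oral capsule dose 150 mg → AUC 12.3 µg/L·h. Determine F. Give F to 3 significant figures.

F = (AUC_ev / D_ev) / (AUC_iv / D_iv)
  = (12.3/150) / (198/150)
  = 0.082 / 1.32 = 0.0621

F = 0.0621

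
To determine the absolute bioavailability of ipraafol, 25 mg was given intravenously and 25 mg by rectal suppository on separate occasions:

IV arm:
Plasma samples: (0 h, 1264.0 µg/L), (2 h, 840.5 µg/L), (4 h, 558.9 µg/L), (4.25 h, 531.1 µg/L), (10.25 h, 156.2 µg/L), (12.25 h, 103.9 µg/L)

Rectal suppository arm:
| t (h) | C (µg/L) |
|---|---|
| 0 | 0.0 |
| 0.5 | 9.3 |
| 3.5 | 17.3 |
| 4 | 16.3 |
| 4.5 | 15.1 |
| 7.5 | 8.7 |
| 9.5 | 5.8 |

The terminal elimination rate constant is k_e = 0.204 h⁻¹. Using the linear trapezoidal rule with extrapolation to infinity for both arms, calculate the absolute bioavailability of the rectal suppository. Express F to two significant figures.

F = 0.021

Trapezoidal AUC_0→12.25 (IV):
  [0→2]: (1264.0+840.5)/2 × 2 = 2104.5
  [2→4]: (840.5+558.9)/2 × 2 = 1399.4
  [4→4.25]: (558.9+531.1)/2 × 0.25 = 136.25
  [4.25→10.25]: (531.1+156.2)/2 × 6 = 2061.9
  [10.25→12.25]: (156.2+103.9)/2 × 2 = 260.1
  Sum = 5962.15 µg/L·h
IV tail: 103.9/0.204 = 509.314; AUC_iv,0→∞ = 5962.15 + 509.314 = 6471.464 µg/L·h
Trapezoidal AUC_0→9.5 (rectal suppository):
  [0→0.5]: (0.0+9.3)/2 × 0.5 = 2.325
  [0.5→3.5]: (9.3+17.3)/2 × 3 = 39.9
  [3.5→4]: (17.3+16.3)/2 × 0.5 = 8.4
  [4→4.5]: (16.3+15.1)/2 × 0.5 = 7.85
  [4.5→7.5]: (15.1+8.7)/2 × 3 = 35.7
  [7.5→9.5]: (8.7+5.8)/2 × 2 = 14.5
  Sum = 108.675 µg/L·h
rectal suppository tail: 5.8/0.204 = 28.431; AUC_ev,0→∞ = 108.675 + 28.431 = 137.106 µg/L·h
F = (AUC_ev/D_ev)/(AUC_iv/D_iv) = (137.106/25)/(6471.464/25) = 5.48424/258.85856 = 0.0212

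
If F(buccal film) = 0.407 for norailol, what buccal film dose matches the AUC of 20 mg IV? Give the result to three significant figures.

D_buccal = 49.1 mg

For equal systemic exposure: F × D_ev = D_iv
D_ev = D_iv / F = 20 / 0.407 = 49.14 mg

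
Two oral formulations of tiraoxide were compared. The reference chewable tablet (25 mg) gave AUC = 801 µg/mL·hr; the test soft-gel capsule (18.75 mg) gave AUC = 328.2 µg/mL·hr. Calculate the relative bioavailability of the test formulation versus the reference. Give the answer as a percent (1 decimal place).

F_rel = (AUC_test/D_test) / (AUC_ref/D_ref)
      = (328.2/18.75) / (801/25)
      = 17.504 / 32.04 = 0.5463 = 54.63%

F_rel = 54.6%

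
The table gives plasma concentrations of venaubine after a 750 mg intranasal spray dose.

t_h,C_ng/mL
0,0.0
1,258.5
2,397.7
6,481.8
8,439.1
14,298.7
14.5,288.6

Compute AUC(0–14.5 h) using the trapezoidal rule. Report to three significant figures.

Trapezoidal AUC_0→14.5:
  [0→1]: (0.0+258.5)/2 × 1 = 129.25
  [1→2]: (258.5+397.7)/2 × 1 = 328.1
  [2→6]: (397.7+481.8)/2 × 4 = 1759.0
  [6→8]: (481.8+439.1)/2 × 2 = 920.9
  [8→14]: (439.1+298.7)/2 × 6 = 2213.4
  [14→14.5]: (298.7+288.6)/2 × 0.5 = 146.825
  Sum = 5497.475 ng/mL·h

AUC = 5500 ng/mL·h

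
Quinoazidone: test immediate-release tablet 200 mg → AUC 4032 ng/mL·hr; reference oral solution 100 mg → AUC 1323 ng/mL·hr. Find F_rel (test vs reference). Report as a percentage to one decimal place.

F_rel = 152.4%

F_rel = (AUC_test/D_test) / (AUC_ref/D_ref)
      = (4032/200) / (1323/100)
      = 20.16 / 13.23 = 1.5238 = 152.38%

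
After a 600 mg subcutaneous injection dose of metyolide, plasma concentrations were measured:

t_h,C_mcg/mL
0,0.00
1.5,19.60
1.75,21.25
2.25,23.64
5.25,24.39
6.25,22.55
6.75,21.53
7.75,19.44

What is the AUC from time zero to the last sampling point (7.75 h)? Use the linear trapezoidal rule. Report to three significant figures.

Trapezoidal AUC_0→7.75:
  [0→1.5]: (0.00+19.60)/2 × 1.5 = 14.7
  [1.5→1.75]: (19.60+21.25)/2 × 0.25 = 5.10625
  [1.75→2.25]: (21.25+23.64)/2 × 0.5 = 11.2225
  [2.25→5.25]: (23.64+24.39)/2 × 3 = 72.045
  [5.25→6.25]: (24.39+22.55)/2 × 1 = 23.47
  [6.25→6.75]: (22.55+21.53)/2 × 0.5 = 11.02
  [6.75→7.75]: (21.53+19.44)/2 × 1 = 20.485
  Sum = 158.04875 mcg/mL·h

AUC = 158 mcg/mL·h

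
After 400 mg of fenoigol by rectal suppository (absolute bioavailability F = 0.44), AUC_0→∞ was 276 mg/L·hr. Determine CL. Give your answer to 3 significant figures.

CL = 0.638 L/hr

CL = F × Dose / AUC_0→∞
   = 0.44 × 400 / 276 = 0.637681 L/hr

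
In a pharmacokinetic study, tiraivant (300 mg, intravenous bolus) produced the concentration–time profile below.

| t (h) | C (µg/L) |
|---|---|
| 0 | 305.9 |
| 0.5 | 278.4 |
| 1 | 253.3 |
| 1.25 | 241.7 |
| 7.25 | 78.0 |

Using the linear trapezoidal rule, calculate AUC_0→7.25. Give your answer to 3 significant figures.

AUC = 1300 µg/L·h

Trapezoidal AUC_0→7.25:
  [0→0.5]: (305.9+278.4)/2 × 0.5 = 146.075
  [0.5→1]: (278.4+253.3)/2 × 0.5 = 132.925
  [1→1.25]: (253.3+241.7)/2 × 0.25 = 61.875
  [1.25→7.25]: (241.7+78.0)/2 × 6 = 959.1
  Sum = 1299.975 µg/L·h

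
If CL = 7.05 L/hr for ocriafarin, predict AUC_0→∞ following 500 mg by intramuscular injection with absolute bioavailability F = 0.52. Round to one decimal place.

AUC_0→∞ = F × Dose / CL
        = 0.52 × 500 / 7.05 = 36.8794 mg/L·hr

AUC = 36.9 mg/L·hr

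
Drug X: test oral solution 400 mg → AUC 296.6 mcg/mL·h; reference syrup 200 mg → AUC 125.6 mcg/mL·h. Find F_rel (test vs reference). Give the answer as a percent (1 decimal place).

F_rel = 118.1%

F_rel = (AUC_test/D_test) / (AUC_ref/D_ref)
      = (296.6/400) / (125.6/200)
      = 0.7415 / 0.628 = 1.1807 = 118.07%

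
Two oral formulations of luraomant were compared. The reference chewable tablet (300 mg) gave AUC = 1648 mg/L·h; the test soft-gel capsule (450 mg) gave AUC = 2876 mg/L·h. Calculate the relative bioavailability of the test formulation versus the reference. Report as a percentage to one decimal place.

F_rel = (AUC_test/D_test) / (AUC_ref/D_ref)
      = (2876/450) / (1648/300)
      = 6.39111 / 5.49333 = 1.1634 = 116.34%

F_rel = 116.3%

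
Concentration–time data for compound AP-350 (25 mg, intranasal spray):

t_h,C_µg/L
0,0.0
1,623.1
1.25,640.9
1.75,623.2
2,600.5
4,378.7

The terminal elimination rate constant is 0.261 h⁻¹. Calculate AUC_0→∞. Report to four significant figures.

AUC = 3369 µg/L·h

Trapezoidal AUC_0→4:
  [0→1]: (0.0+623.1)/2 × 1 = 311.55
  [1→1.25]: (623.1+640.9)/2 × 0.25 = 158.0
  [1.25→1.75]: (640.9+623.2)/2 × 0.5 = 316.025
  [1.75→2]: (623.2+600.5)/2 × 0.25 = 152.9625
  [2→4]: (600.5+378.7)/2 × 2 = 979.2
  Sum = 1917.7375 µg/L·h
Extrapolated tail: C_last / k_e = 378.7 / 0.261 = 1450.958
AUC_0→∞ = 1917.7375 + 1450.958 = 3368.6955 µg/L·h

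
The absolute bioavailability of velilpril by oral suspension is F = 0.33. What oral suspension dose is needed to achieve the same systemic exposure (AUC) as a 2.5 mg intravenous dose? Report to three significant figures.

For equal systemic exposure: F × D_ev = D_iv
D_ev = D_iv / F = 2.5 / 0.33 = 7.57576 mg

D_oral = 7.58 mg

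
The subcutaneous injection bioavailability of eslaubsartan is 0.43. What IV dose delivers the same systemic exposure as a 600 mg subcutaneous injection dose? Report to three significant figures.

D_iv = 258 mg

Systemic exposure from an extravascular dose = F × D_ev, so the equivalent IV dose is F × D_ev.
D_iv = F × D_ev = 0.43 × 600 = 258 mg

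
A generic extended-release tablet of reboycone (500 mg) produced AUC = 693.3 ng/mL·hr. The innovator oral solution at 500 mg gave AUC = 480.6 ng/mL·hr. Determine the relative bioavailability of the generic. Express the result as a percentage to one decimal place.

F_rel = (AUC_test/D_test) / (AUC_ref/D_ref)
      = (693.3/500) / (480.6/500)
      = 1.3866 / 0.9612 = 1.4426 = 144.26%

F_rel = 144.3%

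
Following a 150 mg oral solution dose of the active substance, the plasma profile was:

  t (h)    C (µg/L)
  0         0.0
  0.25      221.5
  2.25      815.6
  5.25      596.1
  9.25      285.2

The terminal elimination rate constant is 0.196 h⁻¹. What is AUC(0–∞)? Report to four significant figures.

AUC = 6400 µg/L·h

Trapezoidal AUC_0→9.25:
  [0→0.25]: (0.0+221.5)/2 × 0.25 = 27.6875
  [0.25→2.25]: (221.5+815.6)/2 × 2 = 1037.1
  [2.25→5.25]: (815.6+596.1)/2 × 3 = 2117.55
  [5.25→9.25]: (596.1+285.2)/2 × 4 = 1762.6
  Sum = 4944.9375 µg/L·h
Extrapolated tail: C_last / k_e = 285.2 / 0.196 = 1455.102
AUC_0→∞ = 4944.9375 + 1455.102 = 6400.0395 µg/L·h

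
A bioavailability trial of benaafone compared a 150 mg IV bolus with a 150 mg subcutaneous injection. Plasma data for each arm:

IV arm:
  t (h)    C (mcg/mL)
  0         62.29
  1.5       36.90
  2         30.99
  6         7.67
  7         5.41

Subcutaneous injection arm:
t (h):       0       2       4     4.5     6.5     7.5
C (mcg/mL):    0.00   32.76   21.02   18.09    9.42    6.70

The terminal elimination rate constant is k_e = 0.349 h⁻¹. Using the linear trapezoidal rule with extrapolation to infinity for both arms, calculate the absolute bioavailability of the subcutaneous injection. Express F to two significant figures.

F = 0.79

Trapezoidal AUC_0→7 (IV):
  [0→1.5]: (62.29+36.90)/2 × 1.5 = 74.3925
  [1.5→2]: (36.90+30.99)/2 × 0.5 = 16.9725
  [2→6]: (30.99+7.67)/2 × 4 = 77.32
  [6→7]: (7.67+5.41)/2 × 1 = 6.54
  Sum = 175.225 mcg/mL·h
IV tail: 5.41/0.349 = 15.501; AUC_iv,0→∞ = 175.225 + 15.501 = 190.726 mcg/mL·h
Trapezoidal AUC_0→7.5 (subcutaneous injection):
  [0→2]: (0.00+32.76)/2 × 2 = 32.76
  [2→4]: (32.76+21.02)/2 × 2 = 53.78
  [4→4.5]: (21.02+18.09)/2 × 0.5 = 9.7775
  [4.5→6.5]: (18.09+9.42)/2 × 2 = 27.51
  [6.5→7.5]: (9.42+6.70)/2 × 1 = 8.06
  Sum = 131.8875 mcg/mL·h
subcutaneous injection tail: 6.70/0.349 = 19.198; AUC_ev,0→∞ = 131.8875 + 19.198 = 151.0855 mcg/mL·h
F = (AUC_ev/D_ev)/(AUC_iv/D_iv) = (151.0855/150)/(190.726/150) = 1.00724/1.27151 = 0.7922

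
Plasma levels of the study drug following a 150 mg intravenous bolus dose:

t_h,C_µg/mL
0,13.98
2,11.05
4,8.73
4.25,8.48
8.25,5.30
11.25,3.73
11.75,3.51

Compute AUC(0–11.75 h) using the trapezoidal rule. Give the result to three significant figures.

AUC = 89.9 µg/mL·h

Trapezoidal AUC_0→11.75:
  [0→2]: (13.98+11.05)/2 × 2 = 25.03
  [2→4]: (11.05+8.73)/2 × 2 = 19.78
  [4→4.25]: (8.73+8.48)/2 × 0.25 = 2.15125
  [4.25→8.25]: (8.48+5.30)/2 × 4 = 27.56
  [8.25→11.25]: (5.30+3.73)/2 × 3 = 13.545
  [11.25→11.75]: (3.73+3.51)/2 × 0.5 = 1.81
  Sum = 89.87625 µg/mL·h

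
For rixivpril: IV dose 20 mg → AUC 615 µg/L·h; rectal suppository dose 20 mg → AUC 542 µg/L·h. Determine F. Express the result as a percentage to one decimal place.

F = 88.1%

F = (AUC_ev / D_ev) / (AUC_iv / D_iv)
  = (542/20) / (615/20)
  = 27.1 / 30.75 = 0.8813
  = 88.13%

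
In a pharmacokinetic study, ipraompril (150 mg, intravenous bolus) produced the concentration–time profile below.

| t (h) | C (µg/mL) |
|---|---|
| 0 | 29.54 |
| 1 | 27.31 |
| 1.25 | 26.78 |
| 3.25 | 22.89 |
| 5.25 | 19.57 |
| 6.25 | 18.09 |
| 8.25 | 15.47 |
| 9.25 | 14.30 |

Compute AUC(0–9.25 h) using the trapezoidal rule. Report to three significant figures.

Trapezoidal AUC_0→9.25:
  [0→1]: (29.54+27.31)/2 × 1 = 28.425
  [1→1.25]: (27.31+26.78)/2 × 0.25 = 6.76125
  [1.25→3.25]: (26.78+22.89)/2 × 2 = 49.67
  [3.25→5.25]: (22.89+19.57)/2 × 2 = 42.46
  [5.25→6.25]: (19.57+18.09)/2 × 1 = 18.83
  [6.25→8.25]: (18.09+15.47)/2 × 2 = 33.56
  [8.25→9.25]: (15.47+14.30)/2 × 1 = 14.885
  Sum = 194.59125 µg/mL·h

AUC = 195 µg/mL·h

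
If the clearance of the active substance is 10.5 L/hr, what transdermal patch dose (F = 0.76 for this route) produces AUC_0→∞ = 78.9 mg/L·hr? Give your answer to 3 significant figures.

Dose = CL × AUC_0→∞ / F
     = 10.5 × 78.9 / 0.76 = 1090.07 mg

Dose = 1090 mg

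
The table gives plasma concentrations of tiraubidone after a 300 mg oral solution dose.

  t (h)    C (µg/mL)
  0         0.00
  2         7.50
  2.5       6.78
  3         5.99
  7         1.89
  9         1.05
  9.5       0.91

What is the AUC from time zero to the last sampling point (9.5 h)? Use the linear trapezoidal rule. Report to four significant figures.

Trapezoidal AUC_0→9.5:
  [0→2]: (0.00+7.50)/2 × 2 = 7.5
  [2→2.5]: (7.50+6.78)/2 × 0.5 = 3.57
  [2.5→3]: (6.78+5.99)/2 × 0.5 = 3.1925
  [3→7]: (5.99+1.89)/2 × 4 = 15.76
  [7→9]: (1.89+1.05)/2 × 2 = 2.94
  [9→9.5]: (1.05+0.91)/2 × 0.5 = 0.49
  Sum = 33.4525 µg/mL·h

AUC = 33.45 µg/mL·h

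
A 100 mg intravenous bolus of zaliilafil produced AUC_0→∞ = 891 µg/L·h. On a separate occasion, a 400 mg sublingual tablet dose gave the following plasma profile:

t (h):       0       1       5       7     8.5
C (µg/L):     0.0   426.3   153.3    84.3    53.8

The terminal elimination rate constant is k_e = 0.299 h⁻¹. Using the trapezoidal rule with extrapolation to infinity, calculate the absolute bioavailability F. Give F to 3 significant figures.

F = 0.531

Trapezoidal AUC_0→8.5 (sublingual tablet):
  [0→1]: (0.0+426.3)/2 × 1 = 213.15
  [1→5]: (426.3+153.3)/2 × 4 = 1159.2
  [5→7]: (153.3+84.3)/2 × 2 = 237.6
  [7→8.5]: (84.3+53.8)/2 × 1.5 = 103.575
  Sum = 1713.525 µg/L·h
Tail: C_last/k_e = 53.8/0.299 = 179.933
AUC_0→∞ (sublingual tablet) = 1713.525 + 179.933 = 1893.458 µg/L·h
F = (AUC_ev/D_ev)/(AUC_iv/D_iv) = (1893.458/400)/(891/100) = 4.733645/8.91 = 0.5313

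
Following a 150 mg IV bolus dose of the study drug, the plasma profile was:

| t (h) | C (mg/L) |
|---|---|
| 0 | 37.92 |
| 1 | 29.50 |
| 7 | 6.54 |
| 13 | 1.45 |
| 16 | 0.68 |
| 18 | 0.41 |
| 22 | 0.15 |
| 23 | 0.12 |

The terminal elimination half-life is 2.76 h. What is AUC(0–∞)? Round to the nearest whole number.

Trapezoidal AUC_0→23:
  [0→1]: (37.92+29.50)/2 × 1 = 33.71
  [1→7]: (29.50+6.54)/2 × 6 = 108.12
  [7→13]: (6.54+1.45)/2 × 6 = 23.97
  [13→16]: (1.45+0.68)/2 × 3 = 3.195
  [16→18]: (0.68+0.41)/2 × 2 = 1.09
  [18→22]: (0.41+0.15)/2 × 4 = 1.12
  [22→23]: (0.15+0.12)/2 × 1 = 0.135
  Sum = 171.34 mg/L·h
k_e = ln2 / t½ = 0.693147 / 2.76 = 0.2511 h^-1
Extrapolated tail: C_last / k_e = 0.12 / 0.2511 = 0.478
AUC_0→∞ = 171.34 + 0.478 = 171.818 mg/L·h

AUC = 172 mg/L·h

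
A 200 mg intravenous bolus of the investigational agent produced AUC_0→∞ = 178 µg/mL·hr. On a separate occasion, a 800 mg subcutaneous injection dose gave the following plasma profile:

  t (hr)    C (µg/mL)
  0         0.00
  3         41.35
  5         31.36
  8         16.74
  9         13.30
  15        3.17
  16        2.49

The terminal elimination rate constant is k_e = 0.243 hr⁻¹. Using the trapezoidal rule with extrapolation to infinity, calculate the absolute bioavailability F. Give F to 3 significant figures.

Trapezoidal AUC_0→16 (subcutaneous injection):
  [0→3]: (0.00+41.35)/2 × 3 = 62.025
  [3→5]: (41.35+31.36)/2 × 2 = 72.71
  [5→8]: (31.36+16.74)/2 × 3 = 72.15
  [8→9]: (16.74+13.30)/2 × 1 = 15.02
  [9→15]: (13.30+3.17)/2 × 6 = 49.41
  [15→16]: (3.17+2.49)/2 × 1 = 2.83
  Sum = 274.145 µg/mL·hr
Tail: C_last/k_e = 2.49/0.243 = 10.247
AUC_0→∞ (subcutaneous injection) = 274.145 + 10.247 = 284.392 µg/mL·hr
F = (AUC_ev/D_ev)/(AUC_iv/D_iv) = (284.392/800)/(178/200) = 0.35549/0.89 = 0.3994

F = 0.399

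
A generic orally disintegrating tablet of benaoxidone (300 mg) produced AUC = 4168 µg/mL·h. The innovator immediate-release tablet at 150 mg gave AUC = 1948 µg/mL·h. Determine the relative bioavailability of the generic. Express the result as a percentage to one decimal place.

F_rel = (AUC_test/D_test) / (AUC_ref/D_ref)
      = (4168/300) / (1948/150)
      = 13.8933 / 12.9867 = 1.0698 = 106.98%

F_rel = 107.0%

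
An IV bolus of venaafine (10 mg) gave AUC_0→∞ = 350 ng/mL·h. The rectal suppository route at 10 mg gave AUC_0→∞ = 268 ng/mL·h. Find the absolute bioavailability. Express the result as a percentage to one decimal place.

F = 76.6%

F = (AUC_ev / D_ev) / (AUC_iv / D_iv)
  = (268/10) / (350/10)
  = 26.8 / 35 = 0.7657
  = 76.57%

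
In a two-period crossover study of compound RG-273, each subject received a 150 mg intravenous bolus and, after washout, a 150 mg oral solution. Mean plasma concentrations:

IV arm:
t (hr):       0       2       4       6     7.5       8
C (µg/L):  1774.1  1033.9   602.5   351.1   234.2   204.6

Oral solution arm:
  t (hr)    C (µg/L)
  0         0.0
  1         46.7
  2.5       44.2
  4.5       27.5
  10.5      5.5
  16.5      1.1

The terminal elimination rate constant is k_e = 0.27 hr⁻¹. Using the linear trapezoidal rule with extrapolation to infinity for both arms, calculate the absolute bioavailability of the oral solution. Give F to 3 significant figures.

F = 0.0427

Trapezoidal AUC_0→8 (IV):
  [0→2]: (1774.1+1033.9)/2 × 2 = 2808.0
  [2→4]: (1033.9+602.5)/2 × 2 = 1636.4
  [4→6]: (602.5+351.1)/2 × 2 = 953.6
  [6→7.5]: (351.1+234.2)/2 × 1.5 = 438.975
  [7.5→8]: (234.2+204.6)/2 × 0.5 = 109.7
  Sum = 5946.675 µg/L·hr
IV tail: 204.6/0.27 = 757.778; AUC_iv,0→∞ = 5946.675 + 757.778 = 6704.453 µg/L·hr
Trapezoidal AUC_0→16.5 (oral solution):
  [0→1]: (0.0+46.7)/2 × 1 = 23.35
  [1→2.5]: (46.7+44.2)/2 × 1.5 = 68.175
  [2.5→4.5]: (44.2+27.5)/2 × 2 = 71.7
  [4.5→10.5]: (27.5+5.5)/2 × 6 = 99.0
  [10.5→16.5]: (5.5+1.1)/2 × 6 = 19.8
  Sum = 282.025 µg/L·hr
oral solution tail: 1.1/0.27 = 4.074; AUC_ev,0→∞ = 282.025 + 4.074 = 286.099 µg/L·hr
F = (AUC_ev/D_ev)/(AUC_iv/D_iv) = (286.099/150)/(6704.453/150) = 1.90733/44.6964 = 0.0427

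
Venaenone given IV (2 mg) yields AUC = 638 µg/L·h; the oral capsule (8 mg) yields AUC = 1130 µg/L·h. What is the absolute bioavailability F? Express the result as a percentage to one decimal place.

F = 44.3%

F = (AUC_ev / D_ev) / (AUC_iv / D_iv)
  = (1130/8) / (638/2)
  = 141.25 / 319 = 0.4428
  = 44.28%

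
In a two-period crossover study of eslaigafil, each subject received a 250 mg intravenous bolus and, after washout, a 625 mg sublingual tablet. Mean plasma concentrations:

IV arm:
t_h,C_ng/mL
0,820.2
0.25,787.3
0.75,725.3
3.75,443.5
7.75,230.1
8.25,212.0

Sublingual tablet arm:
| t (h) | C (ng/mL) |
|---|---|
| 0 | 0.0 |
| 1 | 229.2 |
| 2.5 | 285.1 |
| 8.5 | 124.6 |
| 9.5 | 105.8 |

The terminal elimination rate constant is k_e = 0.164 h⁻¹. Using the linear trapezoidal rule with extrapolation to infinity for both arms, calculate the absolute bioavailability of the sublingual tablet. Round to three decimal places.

F = 0.196

Trapezoidal AUC_0→8.25 (IV):
  [0→0.25]: (820.2+787.3)/2 × 0.25 = 200.9375
  [0.25→0.75]: (787.3+725.3)/2 × 0.5 = 378.15
  [0.75→3.75]: (725.3+443.5)/2 × 3 = 1753.2
  [3.75→7.75]: (443.5+230.1)/2 × 4 = 1347.2
  [7.75→8.25]: (230.1+212.0)/2 × 0.5 = 110.525
  Sum = 3790.0125 ng/mL·h
IV tail: 212.0/0.164 = 1292.683; AUC_iv,0→∞ = 3790.0125 + 1292.683 = 5082.6955 ng/mL·h
Trapezoidal AUC_0→9.5 (sublingual tablet):
  [0→1]: (0.0+229.2)/2 × 1 = 114.6
  [1→2.5]: (229.2+285.1)/2 × 1.5 = 385.725
  [2.5→8.5]: (285.1+124.6)/2 × 6 = 1229.1
  [8.5→9.5]: (124.6+105.8)/2 × 1 = 115.2
  Sum = 1844.625 ng/mL·h
sublingual tablet tail: 105.8/0.164 = 645.122; AUC_ev,0→∞ = 1844.625 + 645.122 = 2489.747 ng/mL·h
F = (AUC_ev/D_ev)/(AUC_iv/D_iv) = (2489.747/625)/(5082.6955/250) = 3.9835952/20.330782 = 0.1959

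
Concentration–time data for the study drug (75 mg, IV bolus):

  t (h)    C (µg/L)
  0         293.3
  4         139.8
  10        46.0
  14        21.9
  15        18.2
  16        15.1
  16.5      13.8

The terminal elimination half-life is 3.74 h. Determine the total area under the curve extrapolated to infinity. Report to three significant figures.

Trapezoidal AUC_0→16.5:
  [0→4]: (293.3+139.8)/2 × 4 = 866.2
  [4→10]: (139.8+46.0)/2 × 6 = 557.4
  [10→14]: (46.0+21.9)/2 × 4 = 135.8
  [14→15]: (21.9+18.2)/2 × 1 = 20.05
  [15→16]: (18.2+15.1)/2 × 1 = 16.65
  [16→16.5]: (15.1+13.8)/2 × 0.5 = 7.225
  Sum = 1603.325 µg/L·h
k_e = ln2 / t½ = 0.693147 / 3.74 = 0.1853 h^-1
Extrapolated tail: C_last / k_e = 13.8 / 0.1853 = 74.474
AUC_0→∞ = 1603.325 + 74.474 = 1677.799 µg/L·h

AUC = 1680 µg/L·h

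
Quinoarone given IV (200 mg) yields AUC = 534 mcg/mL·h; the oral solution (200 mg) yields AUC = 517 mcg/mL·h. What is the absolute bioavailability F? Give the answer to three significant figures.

F = 0.968

F = (AUC_ev / D_ev) / (AUC_iv / D_iv)
  = (517/200) / (534/200)
  = 2.585 / 2.67 = 0.9682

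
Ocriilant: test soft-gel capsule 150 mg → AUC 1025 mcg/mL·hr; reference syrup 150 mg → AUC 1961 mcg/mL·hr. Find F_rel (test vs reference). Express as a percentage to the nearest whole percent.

F_rel = (AUC_test/D_test) / (AUC_ref/D_ref)
      = (1025/150) / (1961/150)
      = 6.83333 / 13.0733 = 0.5227 = 52.27%

F_rel = 52%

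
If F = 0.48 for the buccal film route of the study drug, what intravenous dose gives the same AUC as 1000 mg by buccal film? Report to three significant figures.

Systemic exposure from an extravascular dose = F × D_ev, so the equivalent IV dose is F × D_ev.
D_iv = F × D_ev = 0.48 × 1000 = 480 mg

D_iv = 480 mg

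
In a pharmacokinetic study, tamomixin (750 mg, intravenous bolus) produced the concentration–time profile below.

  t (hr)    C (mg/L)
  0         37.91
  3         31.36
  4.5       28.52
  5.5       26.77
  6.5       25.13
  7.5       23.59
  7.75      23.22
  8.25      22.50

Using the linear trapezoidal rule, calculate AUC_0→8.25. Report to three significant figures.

Trapezoidal AUC_0→8.25:
  [0→3]: (37.91+31.36)/2 × 3 = 103.905
  [3→4.5]: (31.36+28.52)/2 × 1.5 = 44.91
  [4.5→5.5]: (28.52+26.77)/2 × 1 = 27.645
  [5.5→6.5]: (26.77+25.13)/2 × 1 = 25.95
  [6.5→7.5]: (25.13+23.59)/2 × 1 = 24.36
  [7.5→7.75]: (23.59+23.22)/2 × 0.25 = 5.85125
  [7.75→8.25]: (23.22+22.50)/2 × 0.5 = 11.43
  Sum = 244.05125 mg/L·hr

AUC = 244 mg/L·hr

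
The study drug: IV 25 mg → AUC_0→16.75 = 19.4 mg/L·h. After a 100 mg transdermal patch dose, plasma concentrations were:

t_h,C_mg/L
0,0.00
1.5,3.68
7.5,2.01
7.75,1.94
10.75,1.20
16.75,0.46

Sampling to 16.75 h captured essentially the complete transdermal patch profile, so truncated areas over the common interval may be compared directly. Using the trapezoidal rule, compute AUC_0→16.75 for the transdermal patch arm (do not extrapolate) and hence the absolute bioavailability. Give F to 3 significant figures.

F = 0.387

Trapezoidal AUC_0→16.75 (transdermal patch):
  [0→1.5]: (0.00+3.68)/2 × 1.5 = 2.76
  [1.5→7.5]: (3.68+2.01)/2 × 6 = 17.07
  [7.5→7.75]: (2.01+1.94)/2 × 0.25 = 0.49375
  [7.75→10.75]: (1.94+1.20)/2 × 3 = 4.71
  [10.75→16.75]: (1.20+0.46)/2 × 6 = 4.98
  Sum = 30.01375 mg/L·h
F = (AUC_ev/D_ev)/(AUC_iv/D_iv) = (30.01375/100)/(19.4/25) = 0.3001375/0.776 = 0.3868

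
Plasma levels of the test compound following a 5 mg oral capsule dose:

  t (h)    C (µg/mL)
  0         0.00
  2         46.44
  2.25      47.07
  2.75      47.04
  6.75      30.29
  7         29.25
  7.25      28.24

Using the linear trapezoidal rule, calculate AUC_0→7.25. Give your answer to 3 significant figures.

Trapezoidal AUC_0→7.25:
  [0→2]: (0.00+46.44)/2 × 2 = 46.44
  [2→2.25]: (46.44+47.07)/2 × 0.25 = 11.68875
  [2.25→2.75]: (47.07+47.04)/2 × 0.5 = 23.5275
  [2.75→6.75]: (47.04+30.29)/2 × 4 = 154.66
  [6.75→7]: (30.29+29.25)/2 × 0.25 = 7.4425
  [7→7.25]: (29.25+28.24)/2 × 0.25 = 7.18625
  Sum = 250.945 µg/mL·h

AUC = 251 µg/mL·h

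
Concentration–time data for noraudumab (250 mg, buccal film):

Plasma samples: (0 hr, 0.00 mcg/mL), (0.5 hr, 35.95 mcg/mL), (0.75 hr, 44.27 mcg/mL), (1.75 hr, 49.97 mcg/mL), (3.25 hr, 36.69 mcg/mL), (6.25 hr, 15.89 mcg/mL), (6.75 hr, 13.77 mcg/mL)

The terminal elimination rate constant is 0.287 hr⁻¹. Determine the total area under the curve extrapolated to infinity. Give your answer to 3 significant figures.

Trapezoidal AUC_0→6.75:
  [0→0.5]: (0.00+35.95)/2 × 0.5 = 8.9875
  [0.5→0.75]: (35.95+44.27)/2 × 0.25 = 10.0275
  [0.75→1.75]: (44.27+49.97)/2 × 1 = 47.12
  [1.75→3.25]: (49.97+36.69)/2 × 1.5 = 64.995
  [3.25→6.25]: (36.69+15.89)/2 × 3 = 78.87
  [6.25→6.75]: (15.89+13.77)/2 × 0.5 = 7.415
  Sum = 217.415 mcg/mL·hr
Extrapolated tail: C_last / k_e = 13.77 / 0.287 = 47.979
AUC_0→∞ = 217.415 + 47.979 = 265.394 mcg/mL·hr

AUC = 265 mcg/mL·hr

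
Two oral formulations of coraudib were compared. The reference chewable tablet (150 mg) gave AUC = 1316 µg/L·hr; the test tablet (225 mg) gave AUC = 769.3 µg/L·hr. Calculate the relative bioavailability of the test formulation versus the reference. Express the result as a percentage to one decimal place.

F_rel = (AUC_test/D_test) / (AUC_ref/D_ref)
      = (769.3/225) / (1316/150)
      = 3.41911 / 8.77333 = 0.3897 = 38.97%

F_rel = 39.0%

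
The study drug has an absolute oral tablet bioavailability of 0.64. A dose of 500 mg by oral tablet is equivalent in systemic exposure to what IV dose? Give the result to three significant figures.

D_iv = 320 mg

Systemic exposure from an extravascular dose = F × D_ev, so the equivalent IV dose is F × D_ev.
D_iv = F × D_ev = 0.64 × 500 = 320 mg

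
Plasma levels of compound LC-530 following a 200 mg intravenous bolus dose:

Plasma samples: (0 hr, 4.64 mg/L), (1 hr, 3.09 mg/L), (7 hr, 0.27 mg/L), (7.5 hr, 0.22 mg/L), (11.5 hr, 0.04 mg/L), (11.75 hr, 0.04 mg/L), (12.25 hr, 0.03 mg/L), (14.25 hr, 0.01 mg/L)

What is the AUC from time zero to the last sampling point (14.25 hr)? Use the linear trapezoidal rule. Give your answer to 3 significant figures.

AUC = 14.7 mg/L·hr

Trapezoidal AUC_0→14.25:
  [0→1]: (4.64+3.09)/2 × 1 = 3.865
  [1→7]: (3.09+0.27)/2 × 6 = 10.08
  [7→7.5]: (0.27+0.22)/2 × 0.5 = 0.1225
  [7.5→11.5]: (0.22+0.04)/2 × 4 = 0.52
  [11.5→11.75]: (0.04+0.04)/2 × 0.25 = 0.01
  [11.75→12.25]: (0.04+0.03)/2 × 0.5 = 0.0175
  [12.25→14.25]: (0.03+0.01)/2 × 2 = 0.04
  Sum = 14.655 mg/L·hr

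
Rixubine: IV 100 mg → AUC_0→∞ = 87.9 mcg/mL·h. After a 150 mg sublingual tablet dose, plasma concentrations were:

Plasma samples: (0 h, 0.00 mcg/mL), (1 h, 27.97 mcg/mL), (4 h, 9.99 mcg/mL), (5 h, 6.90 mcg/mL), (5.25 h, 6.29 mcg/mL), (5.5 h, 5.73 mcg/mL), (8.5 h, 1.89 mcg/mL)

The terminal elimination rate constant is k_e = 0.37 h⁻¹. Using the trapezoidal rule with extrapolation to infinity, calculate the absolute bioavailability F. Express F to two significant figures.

Trapezoidal AUC_0→8.5 (sublingual tablet):
  [0→1]: (0.00+27.97)/2 × 1 = 13.985
  [1→4]: (27.97+9.99)/2 × 3 = 56.94
  [4→5]: (9.99+6.90)/2 × 1 = 8.445
  [5→5.25]: (6.90+6.29)/2 × 0.25 = 1.64875
  [5.25→5.5]: (6.29+5.73)/2 × 0.25 = 1.5025
  [5.5→8.5]: (5.73+1.89)/2 × 3 = 11.43
  Sum = 93.95125 mcg/mL·h
Tail: C_last/k_e = 1.89/0.37 = 5.108
AUC_0→∞ (sublingual tablet) = 93.95125 + 5.108 = 99.05925 mcg/mL·h
F = (AUC_ev/D_ev)/(AUC_iv/D_iv) = (99.05925/150)/(87.9/100) = 0.660395/0.879 = 0.7513

F = 0.75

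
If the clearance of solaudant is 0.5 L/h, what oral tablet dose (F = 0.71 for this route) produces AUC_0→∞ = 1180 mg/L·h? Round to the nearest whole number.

Dose = 831 mg

Dose = CL × AUC_0→∞ / F
     = 0.5 × 1180 / 0.71 = 830.986 mg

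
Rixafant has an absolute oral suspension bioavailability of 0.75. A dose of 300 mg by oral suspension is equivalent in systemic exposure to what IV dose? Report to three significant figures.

D_iv = 225 mg

Systemic exposure from an extravascular dose = F × D_ev, so the equivalent IV dose is F × D_ev.
D_iv = F × D_ev = 0.75 × 300 = 225 mg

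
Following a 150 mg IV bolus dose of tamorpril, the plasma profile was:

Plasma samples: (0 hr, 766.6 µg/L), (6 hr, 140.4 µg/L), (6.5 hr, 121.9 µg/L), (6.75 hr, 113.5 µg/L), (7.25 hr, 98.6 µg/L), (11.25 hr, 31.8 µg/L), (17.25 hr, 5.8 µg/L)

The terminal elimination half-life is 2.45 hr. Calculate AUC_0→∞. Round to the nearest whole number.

AUC = 3263 µg/L·hr

Trapezoidal AUC_0→17.25:
  [0→6]: (766.6+140.4)/2 × 6 = 2721.0
  [6→6.5]: (140.4+121.9)/2 × 0.5 = 65.575
  [6.5→6.75]: (121.9+113.5)/2 × 0.25 = 29.425
  [6.75→7.25]: (113.5+98.6)/2 × 0.5 = 53.025
  [7.25→11.25]: (98.6+31.8)/2 × 4 = 260.8
  [11.25→17.25]: (31.8+5.8)/2 × 6 = 112.8
  Sum = 3242.625 µg/L·hr
k_e = ln2 / t½ = 0.693147 / 2.45 = 0.2829 hr^-1
Extrapolated tail: C_last / k_e = 5.8 / 0.2829 = 20.502
AUC_0→∞ = 3242.625 + 20.502 = 3263.127 µg/L·hr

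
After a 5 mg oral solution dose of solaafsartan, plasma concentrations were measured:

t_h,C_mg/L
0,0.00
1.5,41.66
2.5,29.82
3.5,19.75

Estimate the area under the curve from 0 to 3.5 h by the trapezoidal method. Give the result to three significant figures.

Trapezoidal AUC_0→3.5:
  [0→1.5]: (0.00+41.66)/2 × 1.5 = 31.245
  [1.5→2.5]: (41.66+29.82)/2 × 1 = 35.74
  [2.5→3.5]: (29.82+19.75)/2 × 1 = 24.785
  Sum = 91.77 mg/L·h

AUC = 91.8 mg/L·h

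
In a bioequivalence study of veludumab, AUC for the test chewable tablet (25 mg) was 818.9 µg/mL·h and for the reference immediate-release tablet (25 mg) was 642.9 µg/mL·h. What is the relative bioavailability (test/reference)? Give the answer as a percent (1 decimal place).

F_rel = (AUC_test/D_test) / (AUC_ref/D_ref)
      = (818.9/25) / (642.9/25)
      = 32.756 / 25.716 = 1.2738 = 127.38%

F_rel = 127.4%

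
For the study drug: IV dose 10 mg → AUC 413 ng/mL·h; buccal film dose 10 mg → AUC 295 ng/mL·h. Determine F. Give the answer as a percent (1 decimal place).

F = 71.4%

F = (AUC_ev / D_ev) / (AUC_iv / D_iv)
  = (295/10) / (413/10)
  = 29.5 / 41.3 = 0.7143
  = 71.43%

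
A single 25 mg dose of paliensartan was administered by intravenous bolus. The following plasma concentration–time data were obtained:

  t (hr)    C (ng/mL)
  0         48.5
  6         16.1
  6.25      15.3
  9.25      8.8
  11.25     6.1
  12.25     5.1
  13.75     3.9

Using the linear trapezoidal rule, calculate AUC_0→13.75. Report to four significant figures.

AUC = 261.1 ng/mL·hr

Trapezoidal AUC_0→13.75:
  [0→6]: (48.5+16.1)/2 × 6 = 193.8
  [6→6.25]: (16.1+15.3)/2 × 0.25 = 3.925
  [6.25→9.25]: (15.3+8.8)/2 × 3 = 36.15
  [9.25→11.25]: (8.8+6.1)/2 × 2 = 14.9
  [11.25→12.25]: (6.1+5.1)/2 × 1 = 5.6
  [12.25→13.75]: (5.1+3.9)/2 × 1.5 = 6.75
  Sum = 261.125 ng/mL·hr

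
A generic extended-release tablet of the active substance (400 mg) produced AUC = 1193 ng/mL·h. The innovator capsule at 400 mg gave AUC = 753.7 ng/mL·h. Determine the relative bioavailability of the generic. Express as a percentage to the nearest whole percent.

F_rel = 158%

F_rel = (AUC_test/D_test) / (AUC_ref/D_ref)
      = (1193/400) / (753.7/400)
      = 2.9825 / 1.88425 = 1.5829 = 158.29%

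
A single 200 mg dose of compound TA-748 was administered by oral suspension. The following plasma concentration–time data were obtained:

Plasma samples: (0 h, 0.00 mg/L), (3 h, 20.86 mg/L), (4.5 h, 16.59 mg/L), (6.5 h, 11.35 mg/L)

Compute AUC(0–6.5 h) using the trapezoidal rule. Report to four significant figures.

Trapezoidal AUC_0→6.5:
  [0→3]: (0.00+20.86)/2 × 3 = 31.29
  [3→4.5]: (20.86+16.59)/2 × 1.5 = 28.0875
  [4.5→6.5]: (16.59+11.35)/2 × 2 = 27.94
  Sum = 87.3175 mg/L·h

AUC = 87.32 mg/L·h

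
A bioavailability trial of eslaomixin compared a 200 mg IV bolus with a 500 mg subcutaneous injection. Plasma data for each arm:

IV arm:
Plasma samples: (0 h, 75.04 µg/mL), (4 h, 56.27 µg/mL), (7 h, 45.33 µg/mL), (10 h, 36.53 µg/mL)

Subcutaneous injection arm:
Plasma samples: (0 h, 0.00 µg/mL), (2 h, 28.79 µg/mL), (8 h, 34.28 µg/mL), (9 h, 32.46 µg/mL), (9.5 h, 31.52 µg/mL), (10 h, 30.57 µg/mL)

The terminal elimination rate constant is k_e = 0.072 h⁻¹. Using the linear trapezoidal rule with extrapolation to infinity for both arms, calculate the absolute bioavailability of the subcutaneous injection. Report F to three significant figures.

Trapezoidal AUC_0→10 (IV):
  [0→4]: (75.04+56.27)/2 × 4 = 262.62
  [4→7]: (56.27+45.33)/2 × 3 = 152.4
  [7→10]: (45.33+36.53)/2 × 3 = 122.79
  Sum = 537.81 µg/mL·h
IV tail: 36.53/0.072 = 507.361; AUC_iv,0→∞ = 537.81 + 507.361 = 1045.171 µg/mL·h
Trapezoidal AUC_0→10 (subcutaneous injection):
  [0→2]: (0.00+28.79)/2 × 2 = 28.79
  [2→8]: (28.79+34.28)/2 × 6 = 189.21
  [8→9]: (34.28+32.46)/2 × 1 = 33.37
  [9→9.5]: (32.46+31.52)/2 × 0.5 = 15.995
  [9.5→10]: (31.52+30.57)/2 × 0.5 = 15.5225
  Sum = 282.8875 µg/mL·h
subcutaneous injection tail: 30.57/0.072 = 424.583; AUC_ev,0→∞ = 282.8875 + 424.583 = 707.4705 µg/mL·h
F = (AUC_ev/D_ev)/(AUC_iv/D_iv) = (707.4705/500)/(1045.171/200) = 1.414941/5.225855 = 0.2708

F = 0.271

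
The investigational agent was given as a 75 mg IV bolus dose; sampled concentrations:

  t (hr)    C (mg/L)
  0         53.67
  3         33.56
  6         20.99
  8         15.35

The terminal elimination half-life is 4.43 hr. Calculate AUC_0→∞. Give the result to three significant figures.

AUC = 347 mg/L·hr

Trapezoidal AUC_0→8:
  [0→3]: (53.67+33.56)/2 × 3 = 130.845
  [3→6]: (33.56+20.99)/2 × 3 = 81.825
  [6→8]: (20.99+15.35)/2 × 2 = 36.34
  Sum = 249.01 mg/L·hr
k_e = ln2 / t½ = 0.693147 / 4.43 = 0.1565 hr^-1
Extrapolated tail: C_last / k_e = 15.35 / 0.1565 = 98.083
AUC_0→∞ = 249.01 + 98.083 = 347.093 mg/L·hr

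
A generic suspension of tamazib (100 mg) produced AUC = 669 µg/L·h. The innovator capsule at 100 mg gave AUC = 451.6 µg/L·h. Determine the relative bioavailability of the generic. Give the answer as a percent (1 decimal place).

F_rel = 148.1%

F_rel = (AUC_test/D_test) / (AUC_ref/D_ref)
      = (669/100) / (451.6/100)
      = 6.69 / 4.516 = 1.4814 = 148.14%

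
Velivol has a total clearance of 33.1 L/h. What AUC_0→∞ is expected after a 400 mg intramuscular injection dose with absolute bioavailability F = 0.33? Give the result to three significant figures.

AUC_0→∞ = F × Dose / CL
        = 0.33 × 400 / 33.1 = 3.98792 mg/L·h

AUC = 3.99 mg/L·h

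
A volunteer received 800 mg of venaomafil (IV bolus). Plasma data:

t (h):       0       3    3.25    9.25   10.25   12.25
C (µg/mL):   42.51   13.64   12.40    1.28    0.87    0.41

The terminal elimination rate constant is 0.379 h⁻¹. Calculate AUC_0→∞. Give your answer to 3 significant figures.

Trapezoidal AUC_0→12.25:
  [0→3]: (42.51+13.64)/2 × 3 = 84.225
  [3→3.25]: (13.64+12.40)/2 × 0.25 = 3.255
  [3.25→9.25]: (12.40+1.28)/2 × 6 = 41.04
  [9.25→10.25]: (1.28+0.87)/2 × 1 = 1.075
  [10.25→12.25]: (0.87+0.41)/2 × 2 = 1.28
  Sum = 130.875 µg/mL·h
Extrapolated tail: C_last / k_e = 0.41 / 0.379 = 1.082
AUC_0→∞ = 130.875 + 1.082 = 131.957 µg/mL·h

AUC = 132 µg/mL·h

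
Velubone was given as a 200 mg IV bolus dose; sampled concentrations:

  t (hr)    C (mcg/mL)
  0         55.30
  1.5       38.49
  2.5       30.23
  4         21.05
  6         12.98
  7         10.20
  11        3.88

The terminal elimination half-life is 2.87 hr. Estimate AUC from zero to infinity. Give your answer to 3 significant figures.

Trapezoidal AUC_0→11:
  [0→1.5]: (55.30+38.49)/2 × 1.5 = 70.3425
  [1.5→2.5]: (38.49+30.23)/2 × 1 = 34.36
  [2.5→4]: (30.23+21.05)/2 × 1.5 = 38.46
  [4→6]: (21.05+12.98)/2 × 2 = 34.03
  [6→7]: (12.98+10.20)/2 × 1 = 11.59
  [7→11]: (10.20+3.88)/2 × 4 = 28.16
  Sum = 216.9425 mcg/mL·hr
k_e = ln2 / t½ = 0.693147 / 2.87 = 0.2415 hr^-1
Extrapolated tail: C_last / k_e = 3.88 / 0.2415 = 16.066
AUC_0→∞ = 216.9425 + 16.066 = 233.0085 mcg/mL·hr

AUC = 233 mcg/mL·hr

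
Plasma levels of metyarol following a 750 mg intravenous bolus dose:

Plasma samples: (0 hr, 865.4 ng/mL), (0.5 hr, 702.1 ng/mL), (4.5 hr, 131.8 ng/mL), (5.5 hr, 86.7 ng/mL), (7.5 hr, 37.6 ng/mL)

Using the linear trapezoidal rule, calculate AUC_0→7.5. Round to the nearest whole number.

Trapezoidal AUC_0→7.5:
  [0→0.5]: (865.4+702.1)/2 × 0.5 = 391.875
  [0.5→4.5]: (702.1+131.8)/2 × 4 = 1667.8
  [4.5→5.5]: (131.8+86.7)/2 × 1 = 109.25
  [5.5→7.5]: (86.7+37.6)/2 × 2 = 124.3
  Sum = 2293.225 ng/mL·hr

AUC = 2293 ng/mL·hr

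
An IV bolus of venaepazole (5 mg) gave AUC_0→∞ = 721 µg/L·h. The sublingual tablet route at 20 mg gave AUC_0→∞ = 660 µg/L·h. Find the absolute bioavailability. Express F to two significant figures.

F = (AUC_ev / D_ev) / (AUC_iv / D_iv)
  = (660/20) / (721/5)
  = 33 / 144.2 = 0.2288

F = 0.23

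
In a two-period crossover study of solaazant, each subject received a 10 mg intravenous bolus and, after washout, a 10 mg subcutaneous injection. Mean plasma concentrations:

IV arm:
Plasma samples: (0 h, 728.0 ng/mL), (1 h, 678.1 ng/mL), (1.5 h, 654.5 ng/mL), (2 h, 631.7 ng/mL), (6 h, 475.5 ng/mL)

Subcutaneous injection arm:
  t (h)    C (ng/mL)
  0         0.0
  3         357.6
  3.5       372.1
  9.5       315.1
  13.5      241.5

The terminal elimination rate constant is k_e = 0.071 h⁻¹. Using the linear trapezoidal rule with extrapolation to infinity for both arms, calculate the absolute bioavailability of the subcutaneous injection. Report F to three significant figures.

F = 0.710

Trapezoidal AUC_0→6 (IV):
  [0→1]: (728.0+678.1)/2 × 1 = 703.05
  [1→1.5]: (678.1+654.5)/2 × 0.5 = 333.15
  [1.5→2]: (654.5+631.7)/2 × 0.5 = 321.55
  [2→6]: (631.7+475.5)/2 × 4 = 2214.4
  Sum = 3572.15 ng/mL·h
IV tail: 475.5/0.071 = 6697.183; AUC_iv,0→∞ = 3572.15 + 6697.183 = 10269.333 ng/mL·h
Trapezoidal AUC_0→13.5 (subcutaneous injection):
  [0→3]: (0.0+357.6)/2 × 3 = 536.4
  [3→3.5]: (357.6+372.1)/2 × 0.5 = 182.425
  [3.5→9.5]: (372.1+315.1)/2 × 6 = 2061.6
  [9.5→13.5]: (315.1+241.5)/2 × 4 = 1113.2
  Sum = 3893.625 ng/mL·h
subcutaneous injection tail: 241.5/0.071 = 3401.408; AUC_ev,0→∞ = 3893.625 + 3401.408 = 7295.033 ng/mL·h
F = (AUC_ev/D_ev)/(AUC_iv/D_iv) = (7295.033/10)/(10269.333/10) = 729.5033/1026.9333 = 0.7104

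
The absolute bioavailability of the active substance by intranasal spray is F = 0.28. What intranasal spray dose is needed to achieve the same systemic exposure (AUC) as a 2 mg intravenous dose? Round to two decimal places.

For equal systemic exposure: F × D_ev = D_iv
D_ev = D_iv / F = 2 / 0.28 = 7.14286 mg

D_intranasal = 7.14 mg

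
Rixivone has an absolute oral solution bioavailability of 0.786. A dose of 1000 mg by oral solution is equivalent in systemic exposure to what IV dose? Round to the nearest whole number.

D_iv = 786 mg

Systemic exposure from an extravascular dose = F × D_ev, so the equivalent IV dose is F × D_ev.
D_iv = F × D_ev = 0.786 × 1000 = 786 mg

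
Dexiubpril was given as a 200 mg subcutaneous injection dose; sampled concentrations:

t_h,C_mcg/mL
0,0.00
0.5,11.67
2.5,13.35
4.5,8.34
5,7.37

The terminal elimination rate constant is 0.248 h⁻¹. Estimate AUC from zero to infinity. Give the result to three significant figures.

AUC = 83.3 mcg/mL·h

Trapezoidal AUC_0→5:
  [0→0.5]: (0.00+11.67)/2 × 0.5 = 2.9175
  [0.5→2.5]: (11.67+13.35)/2 × 2 = 25.02
  [2.5→4.5]: (13.35+8.34)/2 × 2 = 21.69
  [4.5→5]: (8.34+7.37)/2 × 0.5 = 3.9275
  Sum = 53.555 mcg/mL·h
Extrapolated tail: C_last / k_e = 7.37 / 0.248 = 29.718
AUC_0→∞ = 53.555 + 29.718 = 83.273 mcg/mL·h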